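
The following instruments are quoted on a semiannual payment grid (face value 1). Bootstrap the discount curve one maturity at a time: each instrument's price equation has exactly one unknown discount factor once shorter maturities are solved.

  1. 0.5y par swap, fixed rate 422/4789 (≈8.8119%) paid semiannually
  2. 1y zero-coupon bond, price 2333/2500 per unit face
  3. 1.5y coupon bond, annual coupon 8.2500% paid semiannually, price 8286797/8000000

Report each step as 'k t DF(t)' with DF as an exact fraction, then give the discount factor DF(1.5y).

step 1 [0.5y] swap r/2=211/4789: DF=(1 − 211/4789·(0))/(1+211/4789) = 4789/5000 ≈ 0.957800
step 2 [1y] zero: DF = P = 2333/2500 ≈ 0.933200
step 3 [1.5y] bond c/2=33/800: DF=(8286797/8000000 − 33/800·(0.957800+0.933200))/(1+33/800) = 9199/10000 ≈ 0.919900

1 1/2 4789/5000
2 1 2333/2500
3 3/2 9199/10000
DF(1.5y) = 9199/10000 ≈ 0.919900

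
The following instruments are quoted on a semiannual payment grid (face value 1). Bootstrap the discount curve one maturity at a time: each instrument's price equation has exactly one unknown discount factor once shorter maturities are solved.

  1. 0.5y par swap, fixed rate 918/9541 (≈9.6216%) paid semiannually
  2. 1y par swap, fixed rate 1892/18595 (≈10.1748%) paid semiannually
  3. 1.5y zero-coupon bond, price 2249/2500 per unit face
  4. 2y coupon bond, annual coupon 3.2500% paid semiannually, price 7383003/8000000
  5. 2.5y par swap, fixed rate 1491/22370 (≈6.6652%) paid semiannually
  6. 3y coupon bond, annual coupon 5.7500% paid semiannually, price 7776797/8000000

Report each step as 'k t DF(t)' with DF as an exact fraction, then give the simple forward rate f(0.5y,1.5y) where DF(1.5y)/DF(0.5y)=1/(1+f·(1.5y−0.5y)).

step 1 [0.5y] swap r/2=459/9541: DF=(1 − 459/9541·(0))/(1+459/9541) = 9541/10000 ≈ 0.954100
step 2 [1y] swap r/2=946/18595: DF=(1 − 946/18595·(0.954100))/(1+946/18595) = 4527/5000 ≈ 0.905400
step 3 [1.5y] zero: DF = P = 2249/2500 ≈ 0.899600
step 4 [2y] bond c/2=13/800: DF=(7383003/8000000 − 13/800·(0.954100+0.905400+0.899600))/(1+13/800) = 108/125 ≈ 0.864000
step 5 [2.5y] swap r/2=1491/44740: DF=(1 − 1491/44740·(0.954100+0.905400+0.899600+0.864000))/(1+1491/44740) = 8509/10000 ≈ 0.850900
step 6 [3y] bond c/2=23/800: DF=(7776797/8000000 − 23/800·(0.954100+0.905400+0.899600+0.864000+0.850900))/(1+23/800) = 8199/10000 ≈ 0.819900

1 1/2 9541/10000
2 1 4527/5000
3 3/2 2249/2500
4 2 108/125
5 5/2 8509/10000
6 3 8199/10000
f(0.5y,1.5y) = ((9541/10000)/(2249/2500) − 1)/(1) = 545/8996 ≈ 6.0582%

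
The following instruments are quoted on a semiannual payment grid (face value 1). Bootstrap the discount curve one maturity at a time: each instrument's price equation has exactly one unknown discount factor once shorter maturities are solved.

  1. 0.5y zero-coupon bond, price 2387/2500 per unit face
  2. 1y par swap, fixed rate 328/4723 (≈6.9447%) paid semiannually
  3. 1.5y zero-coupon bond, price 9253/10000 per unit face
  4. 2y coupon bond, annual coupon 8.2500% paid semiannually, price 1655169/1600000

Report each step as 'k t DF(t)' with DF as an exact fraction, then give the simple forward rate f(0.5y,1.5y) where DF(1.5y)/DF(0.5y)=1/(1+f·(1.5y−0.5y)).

1 1/2 2387/2500
2 1 584/625
3 3/2 9253/10000
4 2 441/500
f(0.5y,1.5y) = ((2387/2500)/(9253/10000) − 1)/(1) = 295/9253 ≈ 3.1882%

step 1 [0.5y] zero: DF = P = 2387/2500 ≈ 0.954800
step 2 [1y] swap r/2=164/4723: DF=(1 − 164/4723·(0.954800))/(1+164/4723) = 584/625 ≈ 0.934400
step 3 [1.5y] zero: DF = P = 9253/10000 ≈ 0.925300
step 4 [2y] bond c/2=33/800: DF=(1655169/1600000 − 33/800·(0.954800+0.934400+0.925300))/(1+33/800) = 441/500 ≈ 0.882000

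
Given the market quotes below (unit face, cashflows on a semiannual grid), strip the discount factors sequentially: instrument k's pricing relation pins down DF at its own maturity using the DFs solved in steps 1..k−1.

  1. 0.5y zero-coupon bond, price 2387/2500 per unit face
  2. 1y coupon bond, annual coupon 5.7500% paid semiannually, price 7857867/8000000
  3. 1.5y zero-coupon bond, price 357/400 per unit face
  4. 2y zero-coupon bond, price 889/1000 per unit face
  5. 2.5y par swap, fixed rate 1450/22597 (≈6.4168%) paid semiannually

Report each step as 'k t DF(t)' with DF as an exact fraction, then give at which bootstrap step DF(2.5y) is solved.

1 1/2 2387/2500
2 1 9281/10000
3 3/2 357/400
4 2 889/1000
5 5/2 171/200
DF(2.5y) is solved at step 5

step 1 [0.5y] zero: DF = P = 2387/2500 ≈ 0.954800
step 2 [1y] bond c/2=23/800: DF=(7857867/8000000 − 23/800·(0.954800))/(1+23/800) = 9281/10000 ≈ 0.928100
step 3 [1.5y] zero: DF = P = 357/400 ≈ 0.892500
step 4 [2y] zero: DF = P = 889/1000 ≈ 0.889000
step 5 [2.5y] swap r/2=725/22597: DF=(1 − 725/22597·(0.954800+0.928100+0.892500+0.889000))/(1+725/22597) = 171/200 ≈ 0.855000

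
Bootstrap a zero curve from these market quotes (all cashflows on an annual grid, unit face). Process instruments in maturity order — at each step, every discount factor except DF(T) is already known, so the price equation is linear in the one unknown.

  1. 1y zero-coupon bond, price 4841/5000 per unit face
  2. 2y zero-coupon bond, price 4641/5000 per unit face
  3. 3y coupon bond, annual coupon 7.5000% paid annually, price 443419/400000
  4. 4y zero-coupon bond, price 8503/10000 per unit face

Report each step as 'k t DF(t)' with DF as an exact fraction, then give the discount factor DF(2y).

step 1 [1y] zero: DF = P = 4841/5000 ≈ 0.968200
step 2 [2y] zero: DF = P = 4641/5000 ≈ 0.928200
step 3 [3y] bond c/1=3/40: DF=(443419/400000 − 3/40·(0.968200+0.928200))/(1+3/40) = 8989/10000 ≈ 0.898900
step 4 [4y] zero: DF = P = 8503/10000 ≈ 0.850300

1 1 4841/5000
2 2 4641/5000
3 3 8989/10000
4 4 8503/10000
DF(2y) = 4641/5000 ≈ 0.928200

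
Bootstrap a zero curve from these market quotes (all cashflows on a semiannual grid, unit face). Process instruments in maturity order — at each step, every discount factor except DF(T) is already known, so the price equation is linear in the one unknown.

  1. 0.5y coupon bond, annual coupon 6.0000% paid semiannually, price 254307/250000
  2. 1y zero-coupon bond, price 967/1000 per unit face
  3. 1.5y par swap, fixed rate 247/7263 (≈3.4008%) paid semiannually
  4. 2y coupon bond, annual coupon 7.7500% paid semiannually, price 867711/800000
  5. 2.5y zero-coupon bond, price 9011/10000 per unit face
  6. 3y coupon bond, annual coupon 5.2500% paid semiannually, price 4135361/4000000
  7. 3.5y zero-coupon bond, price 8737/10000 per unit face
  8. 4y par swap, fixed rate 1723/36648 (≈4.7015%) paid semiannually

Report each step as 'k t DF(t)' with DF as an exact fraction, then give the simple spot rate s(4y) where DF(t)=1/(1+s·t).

step 1 [0.5y] bond c/2=3/100: DF=(254307/250000 − 3/100·(0))/(1+3/100) = 2469/2500 ≈ 0.987600
step 2 [1y] zero: DF = P = 967/1000 ≈ 0.967000
step 3 [1.5y] swap r/2=247/14526: DF=(1 − 247/14526·(0.987600+0.967000))/(1+247/14526) = 4753/5000 ≈ 0.950600
step 4 [2y] bond c/2=31/800: DF=(867711/800000 − 31/800·(0.987600+0.967000+0.950600))/(1+31/800) = 4679/5000 ≈ 0.935800
step 5 [2.5y] zero: DF = P = 9011/10000 ≈ 0.901100
step 6 [3y] bond c/2=21/800: DF=(4135361/4000000 − 21/800·(0.987600+0.967000+0.950600+0.935800+0.901100))/(1+21/800) = 8861/10000 ≈ 0.886100
step 7 [3.5y] zero: DF = P = 8737/10000 ≈ 0.873700
step 8 [4y] swap r/2=1723/73296: DF=(1 − 1723/73296·(0.987600+0.967000+0.950600+0.935800+0.901100+0.886100+0.873700))/(1+1723/73296) = 8277/10000 ≈ 0.827700

1 1/2 2469/2500
2 1 967/1000
3 3/2 4753/5000
4 2 4679/5000
5 5/2 9011/10000
6 3 8861/10000
7 7/2 8737/10000
8 4 8277/10000
s(4y) = (1/(8277/10000) − 1)/(4) = 1723/33108 ≈ 5.2042%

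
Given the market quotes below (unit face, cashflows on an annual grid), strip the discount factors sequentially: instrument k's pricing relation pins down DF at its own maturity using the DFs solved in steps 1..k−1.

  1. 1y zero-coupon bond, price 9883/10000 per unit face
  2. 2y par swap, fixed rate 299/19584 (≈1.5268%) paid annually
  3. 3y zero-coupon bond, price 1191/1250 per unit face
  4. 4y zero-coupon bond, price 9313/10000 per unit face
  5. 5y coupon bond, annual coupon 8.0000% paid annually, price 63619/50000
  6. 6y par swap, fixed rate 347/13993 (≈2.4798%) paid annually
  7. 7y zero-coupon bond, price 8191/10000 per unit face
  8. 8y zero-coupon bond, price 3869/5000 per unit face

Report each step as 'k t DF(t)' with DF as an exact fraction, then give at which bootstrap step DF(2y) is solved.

1 1 9883/10000
2 2 9701/10000
3 3 1191/1250
4 4 9313/10000
5 5 1787/2000
6 6 2153/2500
7 7 8191/10000
8 8 3869/5000
DF(2y) is solved at step 2

step 1 [1y] zero: DF = P = 9883/10000 ≈ 0.988300
step 2 [2y] swap r/1=299/19584: DF=(1 − 299/19584·(0.988300))/(1+299/19584) = 9701/10000 ≈ 0.970100
step 3 [3y] zero: DF = P = 1191/1250 ≈ 0.952800
step 4 [4y] zero: DF = P = 9313/10000 ≈ 0.931300
step 5 [5y] bond c/1=2/25: DF=(63619/50000 − 2/25·(0.988300+0.970100+0.952800+0.931300))/(1+2/25) = 1787/2000 ≈ 0.893500
step 6 [6y] swap r/1=347/13993: DF=(1 − 347/13993·(0.988300+0.970100+0.952800+0.931300+0.893500))/(1+347/13993) = 2153/2500 ≈ 0.861200
step 7 [7y] zero: DF = P = 8191/10000 ≈ 0.819100
step 8 [8y] zero: DF = P = 3869/5000 ≈ 0.773800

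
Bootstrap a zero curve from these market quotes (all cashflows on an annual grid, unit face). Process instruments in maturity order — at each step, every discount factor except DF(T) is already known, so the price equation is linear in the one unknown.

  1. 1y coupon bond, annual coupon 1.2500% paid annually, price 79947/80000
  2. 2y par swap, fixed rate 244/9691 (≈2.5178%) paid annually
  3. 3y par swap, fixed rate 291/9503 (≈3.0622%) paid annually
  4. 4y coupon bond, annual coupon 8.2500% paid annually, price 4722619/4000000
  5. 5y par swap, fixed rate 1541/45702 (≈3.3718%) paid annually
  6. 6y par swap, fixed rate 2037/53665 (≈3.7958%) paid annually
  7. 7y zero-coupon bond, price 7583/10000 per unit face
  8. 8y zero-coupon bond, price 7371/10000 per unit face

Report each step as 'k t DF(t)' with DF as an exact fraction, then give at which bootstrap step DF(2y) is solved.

step 1 [1y] bond c/1=1/80: DF=(79947/80000 − 1/80·(0))/(1+1/80) = 987/1000 ≈ 0.987000
step 2 [2y] swap r/1=244/9691: DF=(1 − 244/9691·(0.987000))/(1+244/9691) = 1189/1250 ≈ 0.951200
step 3 [3y] swap r/1=291/9503: DF=(1 − 291/9503·(0.987000+0.951200))/(1+291/9503) = 9127/10000 ≈ 0.912700
step 4 [4y] bond c/1=33/400: DF=(4722619/4000000 − 33/400·(0.987000+0.951200+0.912700))/(1+33/400) = 4367/5000 ≈ 0.873400
step 5 [5y] swap r/1=1541/45702: DF=(1 − 1541/45702·(0.987000+0.951200+0.912700+0.873400))/(1+1541/45702) = 8459/10000 ≈ 0.845900
step 6 [6y] swap r/1=2037/53665: DF=(1 − 2037/53665·(0.987000+0.951200+0.912700+0.873400+0.845900))/(1+2037/53665) = 7963/10000 ≈ 0.796300
step 7 [7y] zero: DF = P = 7583/10000 ≈ 0.758300
step 8 [8y] zero: DF = P = 7371/10000 ≈ 0.737100

1 1 987/1000
2 2 1189/1250
3 3 9127/10000
4 4 4367/5000
5 5 8459/10000
6 6 7963/10000
7 7 7583/10000
8 8 7371/10000
DF(2y) is solved at step 2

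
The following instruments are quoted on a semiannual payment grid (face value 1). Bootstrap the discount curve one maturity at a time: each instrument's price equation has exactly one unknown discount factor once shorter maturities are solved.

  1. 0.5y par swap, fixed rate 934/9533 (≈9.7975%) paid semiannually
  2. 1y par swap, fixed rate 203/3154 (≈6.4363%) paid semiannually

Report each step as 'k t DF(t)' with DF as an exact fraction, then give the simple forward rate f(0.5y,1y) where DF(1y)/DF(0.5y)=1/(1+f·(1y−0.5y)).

step 1 [0.5y] swap r/2=467/9533: DF=(1 − 467/9533·(0))/(1+467/9533) = 9533/10000 ≈ 0.953300
step 2 [1y] swap r/2=203/6308: DF=(1 − 203/6308·(0.953300))/(1+203/6308) = 9391/10000 ≈ 0.939100

1 1/2 9533/10000
2 1 9391/10000
f(0.5y,1y) = ((9533/10000)/(9391/10000) − 1)/(1/2) = 284/9391 ≈ 3.0242%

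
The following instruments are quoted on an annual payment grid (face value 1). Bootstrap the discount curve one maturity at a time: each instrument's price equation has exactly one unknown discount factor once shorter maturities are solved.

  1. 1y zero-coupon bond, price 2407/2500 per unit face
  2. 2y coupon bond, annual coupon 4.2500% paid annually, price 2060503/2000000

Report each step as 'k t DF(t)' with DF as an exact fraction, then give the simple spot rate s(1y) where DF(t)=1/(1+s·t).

step 1 [1y] zero: DF = P = 2407/2500 ≈ 0.962800
step 2 [2y] bond c/1=17/400: DF=(2060503/2000000 − 17/400·(0.962800))/(1+17/400) = 949/1000 ≈ 0.949000

1 1 2407/2500
2 2 949/1000
s(1y) = (1/(2407/2500) − 1)/(1) = 93/2407 ≈ 3.8637%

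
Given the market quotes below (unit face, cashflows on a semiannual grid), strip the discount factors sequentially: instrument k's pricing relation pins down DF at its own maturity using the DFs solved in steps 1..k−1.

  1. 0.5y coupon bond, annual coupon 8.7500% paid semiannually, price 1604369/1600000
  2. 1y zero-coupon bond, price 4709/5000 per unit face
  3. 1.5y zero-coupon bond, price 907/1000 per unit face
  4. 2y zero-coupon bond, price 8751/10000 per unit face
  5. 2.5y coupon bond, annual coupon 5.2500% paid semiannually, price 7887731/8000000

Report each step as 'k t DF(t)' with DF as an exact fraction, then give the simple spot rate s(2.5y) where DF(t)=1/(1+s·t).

step 1 [0.5y] bond c/2=7/160: DF=(1604369/1600000 − 7/160·(0))/(1+7/160) = 9607/10000 ≈ 0.960700
step 2 [1y] zero: DF = P = 4709/5000 ≈ 0.941800
step 3 [1.5y] zero: DF = P = 907/1000 ≈ 0.907000
step 4 [2y] zero: DF = P = 8751/10000 ≈ 0.875100
step 5 [2.5y] bond c/2=21/800: DF=(7887731/8000000 − 21/800·(0.960700+0.941800+0.907000+0.875100))/(1+21/800) = 1733/2000 ≈ 0.866500

1 1/2 9607/10000
2 1 4709/5000
3 3/2 907/1000
4 2 8751/10000
5 5/2 1733/2000
s(2.5y) = (1/(1733/2000) − 1)/(5/2) = 534/8665 ≈ 6.1627%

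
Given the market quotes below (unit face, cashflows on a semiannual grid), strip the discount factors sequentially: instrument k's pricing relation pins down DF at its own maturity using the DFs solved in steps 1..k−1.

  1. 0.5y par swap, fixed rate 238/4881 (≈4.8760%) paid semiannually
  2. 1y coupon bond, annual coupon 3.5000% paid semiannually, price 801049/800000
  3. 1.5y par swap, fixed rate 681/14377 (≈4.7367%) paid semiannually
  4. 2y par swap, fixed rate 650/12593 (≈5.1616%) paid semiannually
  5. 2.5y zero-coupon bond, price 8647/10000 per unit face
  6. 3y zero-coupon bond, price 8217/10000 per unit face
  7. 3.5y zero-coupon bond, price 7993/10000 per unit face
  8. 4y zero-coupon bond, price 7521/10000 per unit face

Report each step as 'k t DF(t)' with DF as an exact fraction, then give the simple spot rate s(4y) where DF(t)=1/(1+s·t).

1 1/2 4881/5000
2 1 9673/10000
3 3/2 9319/10000
4 2 361/400
5 5/2 8647/10000
6 3 8217/10000
7 7/2 7993/10000
8 4 7521/10000
s(4y) = (1/(7521/10000) − 1)/(4) = 2479/30084 ≈ 8.2403%

step 1 [0.5y] swap r/2=119/4881: DF=(1 − 119/4881·(0))/(1+119/4881) = 4881/5000 ≈ 0.976200
step 2 [1y] bond c/2=7/400: DF=(801049/800000 − 7/400·(0.976200))/(1+7/400) = 9673/10000 ≈ 0.967300
step 3 [1.5y] swap r/2=681/28754: DF=(1 − 681/28754·(0.976200+0.967300))/(1+681/28754) = 9319/10000 ≈ 0.931900
step 4 [2y] swap r/2=325/12593: DF=(1 − 325/12593·(0.976200+0.967300+0.931900))/(1+325/12593) = 361/400 ≈ 0.902500
step 5 [2.5y] zero: DF = P = 8647/10000 ≈ 0.864700
step 6 [3y] zero: DF = P = 8217/10000 ≈ 0.821700
step 7 [3.5y] zero: DF = P = 7993/10000 ≈ 0.799300
step 8 [4y] zero: DF = P = 7521/10000 ≈ 0.752100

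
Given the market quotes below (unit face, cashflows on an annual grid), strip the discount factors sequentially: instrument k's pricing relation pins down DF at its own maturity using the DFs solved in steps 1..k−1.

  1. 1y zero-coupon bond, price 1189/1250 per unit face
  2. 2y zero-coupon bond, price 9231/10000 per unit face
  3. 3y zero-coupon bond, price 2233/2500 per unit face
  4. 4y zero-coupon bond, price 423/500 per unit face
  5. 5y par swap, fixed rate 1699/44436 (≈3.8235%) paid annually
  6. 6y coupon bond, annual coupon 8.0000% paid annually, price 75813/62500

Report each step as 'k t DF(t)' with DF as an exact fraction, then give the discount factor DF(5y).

1 1 1189/1250
2 2 9231/10000
3 3 2233/2500
4 4 423/500
5 5 8301/10000
6 6 397/500
DF(5y) = 8301/10000 ≈ 0.830100

step 1 [1y] zero: DF = P = 1189/1250 ≈ 0.951200
step 2 [2y] zero: DF = P = 9231/10000 ≈ 0.923100
step 3 [3y] zero: DF = P = 2233/2500 ≈ 0.893200
step 4 [4y] zero: DF = P = 423/500 ≈ 0.846000
step 5 [5y] swap r/1=1699/44436: DF=(1 − 1699/44436·(0.951200+0.923100+0.893200+0.846000))/(1+1699/44436) = 8301/10000 ≈ 0.830100
step 6 [6y] bond c/1=2/25: DF=(75813/62500 − 2/25·(0.951200+0.923100+0.893200+0.846000+0.830100))/(1+2/25) = 397/500 ≈ 0.794000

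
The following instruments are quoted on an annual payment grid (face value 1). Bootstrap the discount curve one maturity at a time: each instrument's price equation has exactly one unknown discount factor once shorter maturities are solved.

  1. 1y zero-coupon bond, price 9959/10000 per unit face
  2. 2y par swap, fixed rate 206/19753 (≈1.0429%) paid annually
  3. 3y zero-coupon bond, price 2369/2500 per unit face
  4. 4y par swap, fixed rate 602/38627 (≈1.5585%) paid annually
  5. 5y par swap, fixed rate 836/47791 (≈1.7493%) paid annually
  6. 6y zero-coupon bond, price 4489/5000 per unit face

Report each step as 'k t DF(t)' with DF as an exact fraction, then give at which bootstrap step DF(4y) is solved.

1 1 9959/10000
2 2 4897/5000
3 3 2369/2500
4 4 4699/5000
5 5 2291/2500
6 6 4489/5000
DF(4y) is solved at step 4

step 1 [1y] zero: DF = P = 9959/10000 ≈ 0.995900
step 2 [2y] swap r/1=206/19753: DF=(1 − 206/19753·(0.995900))/(1+206/19753) = 4897/5000 ≈ 0.979400
step 3 [3y] zero: DF = P = 2369/2500 ≈ 0.947600
step 4 [4y] swap r/1=602/38627: DF=(1 − 602/38627·(0.995900+0.979400+0.947600))/(1+602/38627) = 4699/5000 ≈ 0.939800
step 5 [5y] swap r/1=836/47791: DF=(1 − 836/47791·(0.995900+0.979400+0.947600+0.939800))/(1+836/47791) = 2291/2500 ≈ 0.916400
step 6 [6y] zero: DF = P = 4489/5000 ≈ 0.897800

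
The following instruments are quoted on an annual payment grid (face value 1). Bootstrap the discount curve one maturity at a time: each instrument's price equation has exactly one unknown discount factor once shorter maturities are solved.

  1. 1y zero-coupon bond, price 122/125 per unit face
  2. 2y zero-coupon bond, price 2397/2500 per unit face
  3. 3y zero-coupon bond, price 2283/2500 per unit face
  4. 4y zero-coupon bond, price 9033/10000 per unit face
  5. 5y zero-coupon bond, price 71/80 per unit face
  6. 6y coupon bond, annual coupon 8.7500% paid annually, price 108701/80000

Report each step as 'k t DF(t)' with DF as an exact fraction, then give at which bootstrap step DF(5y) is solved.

step 1 [1y] zero: DF = P = 122/125 ≈ 0.976000
step 2 [2y] zero: DF = P = 2397/2500 ≈ 0.958800
step 3 [3y] zero: DF = P = 2283/2500 ≈ 0.913200
step 4 [4y] zero: DF = P = 9033/10000 ≈ 0.903300
step 5 [5y] zero: DF = P = 71/80 ≈ 0.887500
step 6 [6y] bond c/1=7/80: DF=(108701/80000 − 7/80·(0.976000+0.958800+0.913200+0.903300+0.887500))/(1+7/80) = 4381/5000 ≈ 0.876200

1 1 122/125
2 2 2397/2500
3 3 2283/2500
4 4 9033/10000
5 5 71/80
6 6 4381/5000
DF(5y) is solved at step 5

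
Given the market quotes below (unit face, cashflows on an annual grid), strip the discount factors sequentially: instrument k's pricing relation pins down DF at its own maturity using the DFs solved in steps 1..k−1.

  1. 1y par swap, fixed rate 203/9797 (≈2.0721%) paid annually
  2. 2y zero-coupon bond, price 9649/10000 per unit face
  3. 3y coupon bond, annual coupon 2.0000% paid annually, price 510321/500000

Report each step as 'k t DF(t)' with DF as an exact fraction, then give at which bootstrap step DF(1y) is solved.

1 1 9797/10000
2 2 9649/10000
3 3 77/80
DF(1y) is solved at step 1

step 1 [1y] swap r/1=203/9797: DF=(1 − 203/9797·(0))/(1+203/9797) = 9797/10000 ≈ 0.979700
step 2 [2y] zero: DF = P = 9649/10000 ≈ 0.964900
step 3 [3y] bond c/1=1/50: DF=(510321/500000 − 1/50·(0.979700+0.964900))/(1+1/50) = 77/80 ≈ 0.962500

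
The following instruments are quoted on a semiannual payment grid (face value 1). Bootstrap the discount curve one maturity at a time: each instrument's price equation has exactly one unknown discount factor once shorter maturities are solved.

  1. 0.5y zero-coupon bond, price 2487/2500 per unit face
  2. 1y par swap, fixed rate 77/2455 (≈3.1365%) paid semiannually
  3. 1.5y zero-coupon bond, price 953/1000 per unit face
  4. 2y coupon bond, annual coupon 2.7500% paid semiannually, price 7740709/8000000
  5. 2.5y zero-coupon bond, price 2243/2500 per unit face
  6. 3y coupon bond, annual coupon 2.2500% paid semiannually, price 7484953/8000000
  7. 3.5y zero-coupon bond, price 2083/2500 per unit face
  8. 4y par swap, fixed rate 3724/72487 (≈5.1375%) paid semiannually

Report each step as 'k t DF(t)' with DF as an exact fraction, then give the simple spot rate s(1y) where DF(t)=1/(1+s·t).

step 1 [0.5y] zero: DF = P = 2487/2500 ≈ 0.994800
step 2 [1y] swap r/2=77/4910: DF=(1 − 77/4910·(0.994800))/(1+77/4910) = 2423/2500 ≈ 0.969200
step 3 [1.5y] zero: DF = P = 953/1000 ≈ 0.953000
step 4 [2y] bond c/2=11/800: DF=(7740709/8000000 − 11/800·(0.994800+0.969200+0.953000))/(1+11/800) = 9149/10000 ≈ 0.914900
step 5 [2.5y] zero: DF = P = 2243/2500 ≈ 0.897200
step 6 [3y] bond c/2=9/800: DF=(7484953/8000000 − 9/800·(0.994800+0.969200+0.953000+0.914900+0.897200))/(1+9/800) = 4363/5000 ≈ 0.872600
step 7 [3.5y] zero: DF = P = 2083/2500 ≈ 0.833200
step 8 [4y] swap r/2=1862/72487: DF=(1 − 1862/72487·(0.994800+0.969200+0.953000+0.914900+0.897200+0.872600+0.833200))/(1+1862/72487) = 4069/5000 ≈ 0.813800

1 1/2 2487/2500
2 1 2423/2500
3 3/2 953/1000
4 2 9149/10000
5 5/2 2243/2500
6 3 4363/5000
7 7/2 2083/2500
8 4 4069/5000
s(1y) = (1/(2423/2500) − 1)/(1) = 77/2423 ≈ 3.1779%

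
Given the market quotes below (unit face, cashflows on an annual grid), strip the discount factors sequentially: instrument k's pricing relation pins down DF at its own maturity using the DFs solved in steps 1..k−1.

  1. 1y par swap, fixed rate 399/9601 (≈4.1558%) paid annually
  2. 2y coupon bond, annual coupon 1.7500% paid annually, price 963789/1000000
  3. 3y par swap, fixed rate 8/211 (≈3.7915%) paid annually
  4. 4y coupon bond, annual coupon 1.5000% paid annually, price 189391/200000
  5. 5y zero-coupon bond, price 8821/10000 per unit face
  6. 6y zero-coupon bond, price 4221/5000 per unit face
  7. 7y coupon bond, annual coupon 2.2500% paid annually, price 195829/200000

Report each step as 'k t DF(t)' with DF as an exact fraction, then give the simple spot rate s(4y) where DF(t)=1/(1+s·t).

step 1 [1y] swap r/1=399/9601: DF=(1 − 399/9601·(0))/(1+399/9601) = 9601/10000 ≈ 0.960100
step 2 [2y] bond c/1=7/400: DF=(963789/1000000 − 7/400·(0.960100))/(1+7/400) = 9307/10000 ≈ 0.930700
step 3 [3y] swap r/1=8/211: DF=(1 − 8/211·(0.960100+0.930700))/(1+8/211) = 559/625 ≈ 0.894400
step 4 [4y] bond c/1=3/200: DF=(189391/200000 − 3/200·(0.960100+0.930700+0.894400))/(1+3/200) = 4459/5000 ≈ 0.891800
step 5 [5y] zero: DF = P = 8821/10000 ≈ 0.882100
step 6 [6y] zero: DF = P = 4221/5000 ≈ 0.844200
step 7 [7y] bond c/1=9/400: DF=(195829/200000 − 9/400·(0.960100+0.930700+0.894400+0.891800+0.882100+0.844200))/(1+9/400) = 8387/10000 ≈ 0.838700

1 1 9601/10000
2 2 9307/10000
3 3 559/625
4 4 4459/5000
5 5 8821/10000
6 6 4221/5000
7 7 8387/10000
s(4y) = (1/(4459/5000) − 1)/(4) = 541/17836 ≈ 3.0332%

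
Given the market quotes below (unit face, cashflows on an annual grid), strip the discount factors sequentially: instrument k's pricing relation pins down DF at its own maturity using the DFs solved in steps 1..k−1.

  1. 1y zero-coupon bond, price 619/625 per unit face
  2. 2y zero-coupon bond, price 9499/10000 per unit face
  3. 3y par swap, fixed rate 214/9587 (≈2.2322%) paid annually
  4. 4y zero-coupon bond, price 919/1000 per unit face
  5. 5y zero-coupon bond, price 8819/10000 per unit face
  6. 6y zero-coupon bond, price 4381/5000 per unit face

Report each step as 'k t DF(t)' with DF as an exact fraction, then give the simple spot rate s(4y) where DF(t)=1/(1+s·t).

step 1 [1y] zero: DF = P = 619/625 ≈ 0.990400
step 2 [2y] zero: DF = P = 9499/10000 ≈ 0.949900
step 3 [3y] swap r/1=214/9587: DF=(1 − 214/9587·(0.990400+0.949900))/(1+214/9587) = 4679/5000 ≈ 0.935800
step 4 [4y] zero: DF = P = 919/1000 ≈ 0.919000
step 5 [5y] zero: DF = P = 8819/10000 ≈ 0.881900
step 6 [6y] zero: DF = P = 4381/5000 ≈ 0.876200

1 1 619/625
2 2 9499/10000
3 3 4679/5000
4 4 919/1000
5 5 8819/10000
6 6 4381/5000
s(4y) = (1/(919/1000) − 1)/(4) = 81/3676 ≈ 2.2035%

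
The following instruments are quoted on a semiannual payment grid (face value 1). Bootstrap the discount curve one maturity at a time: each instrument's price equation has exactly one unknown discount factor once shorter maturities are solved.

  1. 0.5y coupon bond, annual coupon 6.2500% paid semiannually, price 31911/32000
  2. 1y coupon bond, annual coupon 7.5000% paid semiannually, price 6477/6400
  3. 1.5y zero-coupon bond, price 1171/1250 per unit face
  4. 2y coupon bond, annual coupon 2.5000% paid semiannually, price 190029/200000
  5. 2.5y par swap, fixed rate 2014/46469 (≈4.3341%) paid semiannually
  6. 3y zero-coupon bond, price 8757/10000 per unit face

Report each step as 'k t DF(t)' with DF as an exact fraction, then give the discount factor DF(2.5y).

1 1/2 967/1000
2 1 1881/2000
3 3/2 1171/1250
4 2 9033/10000
5 5/2 8993/10000
6 3 8757/10000
DF(2.5y) = 8993/10000 ≈ 0.899300

step 1 [0.5y] bond c/2=1/32: DF=(31911/32000 − 1/32·(0))/(1+1/32) = 967/1000 ≈ 0.967000
step 2 [1y] bond c/2=3/80: DF=(6477/6400 − 3/80·(0.967000))/(1+3/80) = 1881/2000 ≈ 0.940500
step 3 [1.5y] zero: DF = P = 1171/1250 ≈ 0.936800
step 4 [2y] bond c/2=1/80: DF=(190029/200000 − 1/80·(0.967000+0.940500+0.936800))/(1+1/80) = 9033/10000 ≈ 0.903300
step 5 [2.5y] swap r/2=1007/46469: DF=(1 − 1007/46469·(0.967000+0.940500+0.936800+0.903300))/(1+1007/46469) = 8993/10000 ≈ 0.899300
step 6 [3y] zero: DF = P = 8757/10000 ≈ 0.875700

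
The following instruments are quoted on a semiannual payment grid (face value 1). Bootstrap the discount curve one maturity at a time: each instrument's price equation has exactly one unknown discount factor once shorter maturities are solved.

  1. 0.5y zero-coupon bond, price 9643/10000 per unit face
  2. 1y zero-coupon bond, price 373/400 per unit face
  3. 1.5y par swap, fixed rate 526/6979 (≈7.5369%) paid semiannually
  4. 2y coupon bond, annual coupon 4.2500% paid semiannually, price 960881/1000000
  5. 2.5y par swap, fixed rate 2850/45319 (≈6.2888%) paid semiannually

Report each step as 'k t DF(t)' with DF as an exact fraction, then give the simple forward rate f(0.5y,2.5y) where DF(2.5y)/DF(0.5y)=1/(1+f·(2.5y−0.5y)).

1 1/2 9643/10000
2 1 373/400
3 3/2 2237/2500
4 2 2207/2500
5 5/2 343/400
f(0.5y,2.5y) = ((9643/10000)/(343/400) − 1)/(2) = 534/8575 ≈ 6.2274%

step 1 [0.5y] zero: DF = P = 9643/10000 ≈ 0.964300
step 2 [1y] zero: DF = P = 373/400 ≈ 0.932500
step 3 [1.5y] swap r/2=263/6979: DF=(1 − 263/6979·(0.964300+0.932500))/(1+263/6979) = 2237/2500 ≈ 0.894800
step 4 [2y] bond c/2=17/800: DF=(960881/1000000 − 17/800·(0.964300+0.932500+0.894800))/(1+17/800) = 2207/2500 ≈ 0.882800
step 5 [2.5y] swap r/2=1425/45319: DF=(1 − 1425/45319·(0.964300+0.932500+0.894800+0.882800))/(1+1425/45319) = 343/400 ≈ 0.857500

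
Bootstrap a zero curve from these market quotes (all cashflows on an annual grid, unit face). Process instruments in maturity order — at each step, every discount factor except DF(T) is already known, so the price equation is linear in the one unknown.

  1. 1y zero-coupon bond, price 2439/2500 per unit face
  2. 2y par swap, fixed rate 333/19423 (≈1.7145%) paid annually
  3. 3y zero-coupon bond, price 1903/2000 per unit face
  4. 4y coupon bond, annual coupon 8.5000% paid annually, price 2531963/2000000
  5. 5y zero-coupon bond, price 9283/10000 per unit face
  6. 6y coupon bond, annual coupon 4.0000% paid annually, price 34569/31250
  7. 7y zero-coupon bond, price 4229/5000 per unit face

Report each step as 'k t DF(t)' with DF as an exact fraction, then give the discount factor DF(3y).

1 1 2439/2500
2 2 9667/10000
3 3 1903/2000
4 4 9401/10000
5 5 9283/10000
6 6 1761/2000
7 7 4229/5000
DF(3y) = 1903/2000 ≈ 0.951500

step 1 [1y] zero: DF = P = 2439/2500 ≈ 0.975600
step 2 [2y] swap r/1=333/19423: DF=(1 − 333/19423·(0.975600))/(1+333/19423) = 9667/10000 ≈ 0.966700
step 3 [3y] zero: DF = P = 1903/2000 ≈ 0.951500
step 4 [4y] bond c/1=17/200: DF=(2531963/2000000 − 17/200·(0.975600+0.966700+0.951500))/(1+17/200) = 9401/10000 ≈ 0.940100
step 5 [5y] zero: DF = P = 9283/10000 ≈ 0.928300
step 6 [6y] bond c/1=1/25: DF=(34569/31250 − 1/25·(0.975600+0.966700+0.951500+0.940100+0.928300))/(1+1/25) = 1761/2000 ≈ 0.880500
step 7 [7y] zero: DF = P = 4229/5000 ≈ 0.845800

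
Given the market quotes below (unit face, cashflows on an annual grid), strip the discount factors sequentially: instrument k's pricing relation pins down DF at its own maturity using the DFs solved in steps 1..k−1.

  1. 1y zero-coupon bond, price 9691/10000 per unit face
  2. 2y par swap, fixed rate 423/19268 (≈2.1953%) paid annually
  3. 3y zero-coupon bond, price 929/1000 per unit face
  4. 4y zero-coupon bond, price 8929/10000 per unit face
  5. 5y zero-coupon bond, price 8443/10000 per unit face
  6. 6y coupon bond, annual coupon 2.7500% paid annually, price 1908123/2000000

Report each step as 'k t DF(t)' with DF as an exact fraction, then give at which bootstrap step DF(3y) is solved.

step 1 [1y] zero: DF = P = 9691/10000 ≈ 0.969100
step 2 [2y] swap r/1=423/19268: DF=(1 − 423/19268·(0.969100))/(1+423/19268) = 9577/10000 ≈ 0.957700
step 3 [3y] zero: DF = P = 929/1000 ≈ 0.929000
step 4 [4y] zero: DF = P = 8929/10000 ≈ 0.892900
step 5 [5y] zero: DF = P = 8443/10000 ≈ 0.844300
step 6 [6y] bond c/1=11/400: DF=(1908123/2000000 − 11/400·(0.969100+0.957700+0.929000+0.892900+0.844300))/(1+11/400) = 1007/1250 ≈ 0.805600

1 1 9691/10000
2 2 9577/10000
3 3 929/1000
4 4 8929/10000
5 5 8443/10000
6 6 1007/1250
DF(3y) is solved at step 3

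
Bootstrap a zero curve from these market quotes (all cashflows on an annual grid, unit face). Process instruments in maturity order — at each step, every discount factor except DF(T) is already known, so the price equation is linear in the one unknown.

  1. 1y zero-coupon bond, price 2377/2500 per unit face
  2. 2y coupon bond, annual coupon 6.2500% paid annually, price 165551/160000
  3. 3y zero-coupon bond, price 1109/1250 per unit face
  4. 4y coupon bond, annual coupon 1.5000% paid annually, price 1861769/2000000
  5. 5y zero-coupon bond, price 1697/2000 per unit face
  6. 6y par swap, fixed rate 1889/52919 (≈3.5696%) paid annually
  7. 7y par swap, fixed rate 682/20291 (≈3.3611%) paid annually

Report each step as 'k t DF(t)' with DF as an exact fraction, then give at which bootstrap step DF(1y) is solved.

1 1 2377/2500
2 2 9179/10000
3 3 1109/1250
4 4 2191/2500
5 5 1697/2000
6 6 8111/10000
7 7 3977/5000
DF(1y) is solved at step 1

step 1 [1y] zero: DF = P = 2377/2500 ≈ 0.950800
step 2 [2y] bond c/1=1/16: DF=(165551/160000 − 1/16·(0.950800))/(1+1/16) = 9179/10000 ≈ 0.917900
step 3 [3y] zero: DF = P = 1109/1250 ≈ 0.887200
step 4 [4y] bond c/1=3/200: DF=(1861769/2000000 − 3/200·(0.950800+0.917900+0.887200))/(1+3/200) = 2191/2500 ≈ 0.876400
step 5 [5y] zero: DF = P = 1697/2000 ≈ 0.848500
step 6 [6y] swap r/1=1889/52919: DF=(1 − 1889/52919·(0.950800+0.917900+0.887200+0.876400+0.848500))/(1+1889/52919) = 8111/10000 ≈ 0.811100
step 7 [7y] swap r/1=682/20291: DF=(1 − 682/20291·(0.950800+0.917900+0.887200+0.876400+0.848500+0.811100))/(1+682/20291) = 3977/5000 ≈ 0.795400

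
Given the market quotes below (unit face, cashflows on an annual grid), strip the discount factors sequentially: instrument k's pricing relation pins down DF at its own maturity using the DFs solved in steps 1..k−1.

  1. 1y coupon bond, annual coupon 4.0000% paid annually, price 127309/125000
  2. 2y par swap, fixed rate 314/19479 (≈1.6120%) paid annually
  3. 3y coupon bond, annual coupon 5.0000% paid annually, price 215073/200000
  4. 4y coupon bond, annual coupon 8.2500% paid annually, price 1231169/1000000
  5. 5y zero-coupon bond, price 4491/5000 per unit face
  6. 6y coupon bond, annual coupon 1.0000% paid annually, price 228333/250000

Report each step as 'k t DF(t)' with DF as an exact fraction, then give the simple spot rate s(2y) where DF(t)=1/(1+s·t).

step 1 [1y] bond c/1=1/25: DF=(127309/125000 − 1/25·(0))/(1+1/25) = 9793/10000 ≈ 0.979300
step 2 [2y] swap r/1=314/19479: DF=(1 − 314/19479·(0.979300))/(1+314/19479) = 4843/5000 ≈ 0.968600
step 3 [3y] bond c/1=1/20: DF=(215073/200000 − 1/20·(0.979300+0.968600))/(1+1/20) = 4657/5000 ≈ 0.931400
step 4 [4y] bond c/1=33/400: DF=(1231169/1000000 − 33/400·(0.979300+0.968600+0.931400))/(1+33/400) = 9179/10000 ≈ 0.917900
step 5 [5y] zero: DF = P = 4491/5000 ≈ 0.898200
step 6 [6y] bond c/1=1/100: DF=(228333/250000 − 1/100·(0.979300+0.968600+0.931400+0.917900+0.898200))/(1+1/100) = 4289/5000 ≈ 0.857800

1 1 9793/10000
2 2 4843/5000
3 3 4657/5000
4 4 9179/10000
5 5 4491/5000
6 6 4289/5000
s(2y) = (1/(4843/5000) − 1)/(2) = 157/9686 ≈ 1.6209%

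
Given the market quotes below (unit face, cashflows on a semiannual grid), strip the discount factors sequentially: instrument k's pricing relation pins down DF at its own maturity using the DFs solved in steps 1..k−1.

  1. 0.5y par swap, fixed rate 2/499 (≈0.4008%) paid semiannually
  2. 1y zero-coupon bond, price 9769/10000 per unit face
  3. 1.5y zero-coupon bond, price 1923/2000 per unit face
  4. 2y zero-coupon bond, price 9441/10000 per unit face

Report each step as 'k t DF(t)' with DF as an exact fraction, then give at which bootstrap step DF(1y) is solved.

step 1 [0.5y] swap r/2=1/499: DF=(1 − 1/499·(0))/(1+1/499) = 499/500 ≈ 0.998000
step 2 [1y] zero: DF = P = 9769/10000 ≈ 0.976900
step 3 [1.5y] zero: DF = P = 1923/2000 ≈ 0.961500
step 4 [2y] zero: DF = P = 9441/10000 ≈ 0.944100

1 1/2 499/500
2 1 9769/10000
3 3/2 1923/2000
4 2 9441/10000
DF(1y) is solved at step 2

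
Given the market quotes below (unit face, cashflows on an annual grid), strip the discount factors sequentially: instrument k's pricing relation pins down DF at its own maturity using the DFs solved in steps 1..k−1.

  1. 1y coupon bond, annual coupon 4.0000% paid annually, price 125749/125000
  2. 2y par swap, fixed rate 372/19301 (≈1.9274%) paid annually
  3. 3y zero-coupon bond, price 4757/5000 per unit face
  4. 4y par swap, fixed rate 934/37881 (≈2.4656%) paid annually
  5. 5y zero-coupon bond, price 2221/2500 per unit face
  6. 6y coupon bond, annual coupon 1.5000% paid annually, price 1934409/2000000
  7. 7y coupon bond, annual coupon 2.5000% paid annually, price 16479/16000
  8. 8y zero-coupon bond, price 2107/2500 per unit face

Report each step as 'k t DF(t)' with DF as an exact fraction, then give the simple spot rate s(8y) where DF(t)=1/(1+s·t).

step 1 [1y] bond c/1=1/25: DF=(125749/125000 − 1/25·(0))/(1+1/25) = 9673/10000 ≈ 0.967300
step 2 [2y] swap r/1=372/19301: DF=(1 − 372/19301·(0.967300))/(1+372/19301) = 2407/2500 ≈ 0.962800
step 3 [3y] zero: DF = P = 4757/5000 ≈ 0.951400
step 4 [4y] swap r/1=934/37881: DF=(1 − 934/37881·(0.967300+0.962800+0.951400))/(1+934/37881) = 4533/5000 ≈ 0.906600
step 5 [5y] zero: DF = P = 2221/2500 ≈ 0.888400
step 6 [6y] bond c/1=3/200: DF=(1934409/2000000 − 3/200·(0.967300+0.962800+0.951400+0.906600+0.888400))/(1+3/200) = 4419/5000 ≈ 0.883800
step 7 [7y] bond c/1=1/40: DF=(16479/16000 − 1/40·(0.967300+0.962800+0.951400+0.906600+0.888400+0.883800))/(1+1/40) = 2173/2500 ≈ 0.869200
step 8 [8y] zero: DF = P = 2107/2500 ≈ 0.842800

1 1 9673/10000
2 2 2407/2500
3 3 4757/5000
4 4 4533/5000
5 5 2221/2500
6 6 4419/5000
7 7 2173/2500
8 8 2107/2500
s(8y) = (1/(2107/2500) − 1)/(8) = 393/16856 ≈ 2.3315%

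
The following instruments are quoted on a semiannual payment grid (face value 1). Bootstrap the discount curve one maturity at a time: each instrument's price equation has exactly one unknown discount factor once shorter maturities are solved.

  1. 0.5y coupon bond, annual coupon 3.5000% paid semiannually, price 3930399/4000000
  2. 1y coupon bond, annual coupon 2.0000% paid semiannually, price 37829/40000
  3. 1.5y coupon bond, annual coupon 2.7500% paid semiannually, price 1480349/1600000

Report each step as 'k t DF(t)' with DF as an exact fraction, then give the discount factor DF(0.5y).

1 1/2 9657/10000
2 1 2317/2500
3 3/2 887/1000
DF(0.5y) = 9657/10000 ≈ 0.965700

step 1 [0.5y] bond c/2=7/400: DF=(3930399/4000000 − 7/400·(0))/(1+7/400) = 9657/10000 ≈ 0.965700
step 2 [1y] bond c/2=1/100: DF=(37829/40000 − 1/100·(0.965700))/(1+1/100) = 2317/2500 ≈ 0.926800
step 3 [1.5y] bond c/2=11/800: DF=(1480349/1600000 − 11/800·(0.965700+0.926800))/(1+11/800) = 887/1000 ≈ 0.887000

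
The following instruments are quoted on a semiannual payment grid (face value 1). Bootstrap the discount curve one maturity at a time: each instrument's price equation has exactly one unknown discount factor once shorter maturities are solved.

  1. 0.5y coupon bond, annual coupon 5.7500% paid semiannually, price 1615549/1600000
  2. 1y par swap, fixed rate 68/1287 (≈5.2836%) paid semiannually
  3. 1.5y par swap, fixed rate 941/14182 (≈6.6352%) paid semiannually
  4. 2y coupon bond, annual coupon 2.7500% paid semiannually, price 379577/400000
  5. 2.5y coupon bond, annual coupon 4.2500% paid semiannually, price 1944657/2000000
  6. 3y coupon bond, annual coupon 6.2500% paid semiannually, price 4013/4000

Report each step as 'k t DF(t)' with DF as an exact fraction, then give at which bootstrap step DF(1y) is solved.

step 1 [0.5y] bond c/2=23/800: DF=(1615549/1600000 − 23/800·(0))/(1+23/800) = 1963/2000 ≈ 0.981500
step 2 [1y] swap r/2=34/1287: DF=(1 − 34/1287·(0.981500))/(1+34/1287) = 949/1000 ≈ 0.949000
step 3 [1.5y] swap r/2=941/28364: DF=(1 − 941/28364·(0.981500+0.949000))/(1+941/28364) = 9059/10000 ≈ 0.905900
step 4 [2y] bond c/2=11/800: DF=(379577/400000 − 11/800·(0.981500+0.949000+0.905900))/(1+11/800) = 561/625 ≈ 0.897600
step 5 [2.5y] bond c/2=17/800: DF=(1944657/2000000 − 17/800·(0.981500+0.949000+0.905900+0.897600))/(1+17/800) = 1093/1250 ≈ 0.874400
step 6 [3y] bond c/2=1/32: DF=(4013/4000 − 1/32·(0.981500+0.949000+0.905900+0.897600+0.874400))/(1+1/32) = 2083/2500 ≈ 0.833200

1 1/2 1963/2000
2 1 949/1000
3 3/2 9059/10000
4 2 561/625
5 5/2 1093/1250
6 3 2083/2500
DF(1y) is solved at step 2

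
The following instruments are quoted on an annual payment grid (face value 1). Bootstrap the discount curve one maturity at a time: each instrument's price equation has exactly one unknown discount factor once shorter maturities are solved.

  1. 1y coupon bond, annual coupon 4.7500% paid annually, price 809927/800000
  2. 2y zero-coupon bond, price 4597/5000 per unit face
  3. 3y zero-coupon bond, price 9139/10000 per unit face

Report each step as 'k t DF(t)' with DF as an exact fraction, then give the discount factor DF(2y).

step 1 [1y] bond c/1=19/400: DF=(809927/800000 − 19/400·(0))/(1+19/400) = 1933/2000 ≈ 0.966500
step 2 [2y] zero: DF = P = 4597/5000 ≈ 0.919400
step 3 [3y] zero: DF = P = 9139/10000 ≈ 0.913900

1 1 1933/2000
2 2 4597/5000
3 3 9139/10000
DF(2y) = 4597/5000 ≈ 0.919400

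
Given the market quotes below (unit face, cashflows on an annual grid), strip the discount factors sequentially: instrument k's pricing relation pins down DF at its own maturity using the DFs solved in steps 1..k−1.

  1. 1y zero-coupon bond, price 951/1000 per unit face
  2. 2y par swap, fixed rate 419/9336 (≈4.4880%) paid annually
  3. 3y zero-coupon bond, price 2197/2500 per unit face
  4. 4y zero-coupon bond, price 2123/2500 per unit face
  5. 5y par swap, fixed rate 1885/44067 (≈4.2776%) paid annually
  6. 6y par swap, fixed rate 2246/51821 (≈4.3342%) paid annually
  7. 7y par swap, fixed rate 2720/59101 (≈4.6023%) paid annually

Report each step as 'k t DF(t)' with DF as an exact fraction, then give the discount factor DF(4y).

step 1 [1y] zero: DF = P = 951/1000 ≈ 0.951000
step 2 [2y] swap r/1=419/9336: DF=(1 − 419/9336·(0.951000))/(1+419/9336) = 4581/5000 ≈ 0.916200
step 3 [3y] zero: DF = P = 2197/2500 ≈ 0.878800
step 4 [4y] zero: DF = P = 2123/2500 ≈ 0.849200
step 5 [5y] swap r/1=1885/44067: DF=(1 − 1885/44067·(0.951000+0.916200+0.878800+0.849200))/(1+1885/44067) = 1623/2000 ≈ 0.811500
step 6 [6y] swap r/1=2246/51821: DF=(1 − 2246/51821·(0.951000+0.916200+0.878800+0.849200+0.811500))/(1+2246/51821) = 3877/5000 ≈ 0.775400
step 7 [7y] swap r/1=2720/59101: DF=(1 − 2720/59101·(0.951000+0.916200+0.878800+0.849200+0.811500+0.775400))/(1+2720/59101) = 91/125 ≈ 0.728000

1 1 951/1000
2 2 4581/5000
3 3 2197/2500
4 4 2123/2500
5 5 1623/2000
6 6 3877/5000
7 7 91/125
DF(4y) = 2123/2500 ≈ 0.849200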